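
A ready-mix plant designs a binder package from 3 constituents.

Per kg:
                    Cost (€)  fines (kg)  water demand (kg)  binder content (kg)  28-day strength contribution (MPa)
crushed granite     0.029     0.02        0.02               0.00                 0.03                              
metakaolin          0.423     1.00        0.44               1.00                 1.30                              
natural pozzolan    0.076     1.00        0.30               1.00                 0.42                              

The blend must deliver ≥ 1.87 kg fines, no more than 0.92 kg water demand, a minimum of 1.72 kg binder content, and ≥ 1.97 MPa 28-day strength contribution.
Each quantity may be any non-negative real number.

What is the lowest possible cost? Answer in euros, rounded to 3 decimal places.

Let x1 = kg of crushed granite, x2 = kg of metakaolin, x3 = kg of natural pozzolan.
min 0.029x1 + 0.423x2 + 0.076x3 with:
  0.02x1 + 1x2 + 1x3 ≥ 1.87   (fines)
  0.02x1 + 0.44x2 + 0.3x3 ≤ 0.92   (water demand)
  1x2 + 1x3 ≥ 1.72   (binder content)
  0.03x1 + 1.3x2 + 0.42x3 ≥ 1.97   (28-day strength contribution)
  x1, x2, x3 ≥ 0.
The minimum-cost mix takes nothing from crushed granite — only metakaolin, natural pozzolan. The water demand and 28-day strength contribution requirements are met with equality.
Solving gives x2 = 0.9971, x3 = 1.604.
Hence cost = 0.423·0.9971 + 0.076·1.604 = €0.54368.

€0.544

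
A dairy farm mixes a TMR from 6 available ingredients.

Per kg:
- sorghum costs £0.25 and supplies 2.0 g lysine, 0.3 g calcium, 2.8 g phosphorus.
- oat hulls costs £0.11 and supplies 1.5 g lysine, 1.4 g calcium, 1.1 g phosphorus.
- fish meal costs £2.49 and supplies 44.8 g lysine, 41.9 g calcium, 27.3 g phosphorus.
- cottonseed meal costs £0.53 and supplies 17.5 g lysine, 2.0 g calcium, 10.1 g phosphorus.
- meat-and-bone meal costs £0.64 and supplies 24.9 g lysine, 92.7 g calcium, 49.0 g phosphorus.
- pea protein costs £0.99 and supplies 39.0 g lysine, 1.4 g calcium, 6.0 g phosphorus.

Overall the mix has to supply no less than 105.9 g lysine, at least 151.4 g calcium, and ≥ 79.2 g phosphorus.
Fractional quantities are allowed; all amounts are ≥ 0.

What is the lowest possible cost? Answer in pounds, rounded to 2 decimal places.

£2.70

This is a linear program. Let x1 = kg of sorghum, x2 = kg of oat hulls, x3 = kg of fish meal, x4 = kg of cottonseed meal, x5 = kg of meat-and-bone meal, x6 = kg of pea protein.
min 0.25x1 + 0.11x2 + 2.49x3 + 0.53x4 + 0.64x5 + 0.99x6 subject to:
  2x1 + 1.5x2 + 44.8x3 + 17.5x4 + 24.9x5 + 39x6 ≥ 105.9   (lysine)
  0.3x1 + 1.4x2 + 41.9x3 + 2x4 + 92.7x5 + 1.4x6 ≥ 151.4   (calcium)
  2.8x1 + 1.1x2 + 27.3x3 + 10.1x4 + 49x5 + 6x6 ≥ 79.2   (phosphorus)
  x1, x2, x3, x4, x5, x6 ≥ 0.
The minimum-cost mix takes nothing from sorghum, oat hulls, fish meal, cottonseed meal — only meat-and-bone meal, pea protein. Binding constraints: lysine and calcium.
That vertex is x5 = 1.608, x6 = 1.689.
Total cost: 0.64·1.608 + 0.99·1.689 = 2.7012.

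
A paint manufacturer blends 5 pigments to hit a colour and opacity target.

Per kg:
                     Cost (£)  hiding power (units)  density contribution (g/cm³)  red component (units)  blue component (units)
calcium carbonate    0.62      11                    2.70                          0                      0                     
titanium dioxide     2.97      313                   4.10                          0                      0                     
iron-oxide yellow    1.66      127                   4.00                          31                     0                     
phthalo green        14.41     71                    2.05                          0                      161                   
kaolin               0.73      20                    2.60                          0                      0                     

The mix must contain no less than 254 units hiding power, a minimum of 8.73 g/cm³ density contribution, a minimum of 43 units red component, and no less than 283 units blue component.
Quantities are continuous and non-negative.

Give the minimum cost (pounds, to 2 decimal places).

Set it up as a linear program. Let x1 = kg of calcium carbonate, x2 = kg of titanium dioxide, x3 = kg of iron-oxide yellow, x4 = kg of phthalo green, x5 = kg of kaolin.
min 0.62x1 + 2.97x2 + 1.66x3 + 14.41x4 + 0.73x5 subject to:
  11x1 + 313x2 + 127x3 + 71x4 + 20x5 ≥ 254   (hiding power)
  2.7x1 + 4.1x2 + 4x3 + 2.05x4 + 2.6x5 ≥ 8.73   (density contribution)
  31x3 ≥ 43   (red component)
  161x4 ≥ 283   (blue component)
  x1, x2, x3, x4, x5 ≥ 0.
The cheapest feasible vertex uses only iron-oxide yellow, phthalo green; calcium carbonate, titanium dioxide, kaolin are not used. There the red component and blue component constraints are tight.
That vertex is x3 = 1.3871, x4 = 1.7578.
Objective = 1.66·1.3871 + 14.41·1.7578 = 27.6325.

£27.63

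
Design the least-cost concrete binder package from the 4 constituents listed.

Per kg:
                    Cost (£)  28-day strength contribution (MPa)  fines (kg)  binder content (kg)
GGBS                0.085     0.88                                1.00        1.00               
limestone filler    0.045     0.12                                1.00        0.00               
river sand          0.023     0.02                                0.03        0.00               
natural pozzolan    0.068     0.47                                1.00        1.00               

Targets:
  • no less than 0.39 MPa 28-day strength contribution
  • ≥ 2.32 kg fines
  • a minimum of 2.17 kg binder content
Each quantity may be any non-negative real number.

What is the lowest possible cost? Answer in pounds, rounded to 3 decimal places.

£0.154

Let x1 = kg of GGBS, x2 = kg of limestone filler, x3 = kg of river sand, x4 = kg of natural pozzolan.
min 0.085x1 + 0.045x2 + 0.023x3 + 0.068x4 with:
  0.88x1 + 0.12x2 + 0.02x3 + 0.47x4 ≥ 0.39   (28-day strength contribution)
  1x1 + 1x2 + 0.03x3 + 1x4 ≥ 2.32   (fines)
  1x1 + 1x4 ≥ 2.17   (binder content)
  x1, x2, x3, x4 ≥ 0.
The optimal basis is {limestone filler, natural pozzolan}; GGBS, river sand drop out. There the fines and binder content constraints are tight.
So limestone filler = 0.15 kg, natural pozzolan = 2.17 kg.
Hence cost = 0.045·0.15 + 0.068·2.17 = £0.15431.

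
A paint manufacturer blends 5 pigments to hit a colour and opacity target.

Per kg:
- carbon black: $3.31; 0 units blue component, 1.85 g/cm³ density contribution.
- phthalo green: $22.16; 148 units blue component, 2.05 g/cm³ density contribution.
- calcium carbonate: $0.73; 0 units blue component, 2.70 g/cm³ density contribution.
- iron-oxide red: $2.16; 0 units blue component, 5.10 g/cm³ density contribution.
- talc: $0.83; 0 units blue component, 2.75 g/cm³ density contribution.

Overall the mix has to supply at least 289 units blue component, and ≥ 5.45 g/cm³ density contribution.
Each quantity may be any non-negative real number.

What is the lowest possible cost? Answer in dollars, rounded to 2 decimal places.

Treat it as an LP. Let x1 = kg of carbon black, x2 = kg of phthalo green, x3 = kg of calcium carbonate, x4 = kg of iron-oxide red, x5 = kg of talc.
Minimize 3.31x1 + 22.16x2 + 0.73x3 + 2.16x4 + 0.83x5 s.t.:
  148x2 ≥ 289   (blue component)
  1.85x1 + 2.05x2 + 2.7x3 + 5.1x4 + 2.75x5 ≥ 5.45   (density contribution)
  x1, x2, x3, x4, x5 ≥ 0.
The optimal basis is {phthalo green, calcium carbonate}; carbon black, iron-oxide red, talc drop out. Binding constraints: blue component and density contribution.
Solving gives x2 = 1.9527, x3 = 0.53591.
Cost = 22.16·1.9527 + 0.73·0.53591 = 43.6630.

$43.66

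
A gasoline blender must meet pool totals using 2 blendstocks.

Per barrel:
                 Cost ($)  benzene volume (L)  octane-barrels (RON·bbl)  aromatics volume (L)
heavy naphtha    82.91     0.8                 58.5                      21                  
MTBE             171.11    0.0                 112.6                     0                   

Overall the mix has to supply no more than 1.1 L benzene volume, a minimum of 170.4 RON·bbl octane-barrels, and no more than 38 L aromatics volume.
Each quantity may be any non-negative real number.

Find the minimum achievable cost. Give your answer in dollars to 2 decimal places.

$250.71

Set it up as a linear program. Let x1 = barrels of heavy naphtha, x2 = barrels of MTBE.
Minimise 82.91x1 + 171.11x2 subject to:
  0.8x1 ≤ 1.1   (benzene volume)
  58.5x1 + 112.6x2 ≥ 170.4   (octane-barrels)
  21x1 ≤ 38   (aromatics volume)
  x1, x2 ≥ 0.
Both inputs are positive at the optimum. The benzene volume and octane-barrels requirements are met with equality.
That vertex is x1 = 1.375, x2 = 0.79896.
Objective = 82.91·1.375 + 171.11·0.79896 = 250.7113.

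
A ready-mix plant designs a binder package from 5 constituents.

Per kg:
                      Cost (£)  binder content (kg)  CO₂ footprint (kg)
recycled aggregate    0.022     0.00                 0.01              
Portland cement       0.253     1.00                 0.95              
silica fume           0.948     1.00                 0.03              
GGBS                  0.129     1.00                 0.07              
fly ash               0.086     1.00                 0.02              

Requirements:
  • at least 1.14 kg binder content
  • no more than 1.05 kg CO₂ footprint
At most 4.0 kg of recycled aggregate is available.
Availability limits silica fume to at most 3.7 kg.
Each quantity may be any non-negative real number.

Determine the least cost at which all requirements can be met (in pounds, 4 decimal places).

£0.0980

Treat it as an LP. Let x1 = kg of recycled aggregate, x2 = kg of Portland cement, x3 = kg of silica fume, x4 = kg of GGBS, x5 = kg of fly ash.
Minimise 0.022x1 + 0.253x2 + 0.948x3 + 0.129x4 + 0.086x5 subject to:
  1x2 + 1x3 + 1x4 + 1x5 ≥ 1.14   (binder content)
  0.01x1 + 0.95x2 + 0.03x3 + 0.07x4 + 0.02x5 ≤ 1.05   (CO₂ footprint)
  x1 ≤ 4
  x3 ≤ 3.7
  x1, x2, x3, x4, x5 ≥ 0.
The cheapest feasible vertex uses only fly ash; recycled aggregate, Portland cement, silica fume, GGBS are not used. The binder content requirement is met with equality.
Solving gives x5 = 1.14.
Cost = 0.086·1.14 = 0.098040.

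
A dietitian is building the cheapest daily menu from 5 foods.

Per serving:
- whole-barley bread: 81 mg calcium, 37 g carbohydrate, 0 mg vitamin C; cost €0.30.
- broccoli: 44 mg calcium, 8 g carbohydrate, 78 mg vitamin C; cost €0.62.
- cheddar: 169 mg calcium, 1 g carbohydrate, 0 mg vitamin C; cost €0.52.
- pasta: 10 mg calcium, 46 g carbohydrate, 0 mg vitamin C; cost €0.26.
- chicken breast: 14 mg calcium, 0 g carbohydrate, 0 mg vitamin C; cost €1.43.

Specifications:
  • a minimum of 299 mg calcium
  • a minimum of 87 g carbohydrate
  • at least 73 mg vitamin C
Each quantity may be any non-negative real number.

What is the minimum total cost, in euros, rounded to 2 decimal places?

Let x1 = servings of whole-barley bread, x2 = servings of broccoli, x3 = servings of cheddar, x4 = servings of pasta, x5 = servings of chicken breast.
Minimize 0.3x1 + 0.62x2 + 0.52x3 + 0.26x4 + 1.43x5 s.t.:
  81x1 + 44x2 + 169x3 + 10x4 + 14x5 ≥ 299   (calcium)
  37x1 + 8x2 + 1x3 + 46x4 ≥ 87   (carbohydrate)
  78x2 ≥ 73   (vitamin C)
  x1, x2, x3, x4, x5 ≥ 0.
The minimum-cost mix takes nothing from pasta, chicken breast — only whole-barley bread, broccoli, cheddar. There the calcium, carbohydrate, vitamin C constraints are tight.
Solving gives x1 = 2.135, x2 = 0.9359, x3 = 0.5021.
Objective = 0.3·2.135 + 0.62·0.9359 + 0.52·0.5021 = 1.4819.

€1.48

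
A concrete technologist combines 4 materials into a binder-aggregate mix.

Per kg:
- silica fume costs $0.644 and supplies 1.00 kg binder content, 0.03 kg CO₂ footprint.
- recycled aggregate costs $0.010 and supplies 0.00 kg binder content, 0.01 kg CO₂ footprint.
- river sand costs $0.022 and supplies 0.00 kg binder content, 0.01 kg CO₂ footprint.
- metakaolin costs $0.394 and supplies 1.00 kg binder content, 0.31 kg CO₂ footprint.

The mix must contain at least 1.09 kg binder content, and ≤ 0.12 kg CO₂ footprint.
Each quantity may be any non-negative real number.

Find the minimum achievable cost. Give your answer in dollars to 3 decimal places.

$0.624

Let x1 = kg of silica fume, x2 = kg of recycled aggregate, x3 = kg of river sand, x4 = kg of metakaolin.
min 0.644x1 + 0.01x2 + 0.022x3 + 0.394x4 with:
  1x1 + 1x4 ≥ 1.09   (binder content)
  0.03x1 + 0.01x2 + 0.01x3 + 0.31x4 ≤ 0.12   (CO₂ footprint)
  x1, x2, x3, x4 ≥ 0.
At the optimum only silica fume, metakaolin are positive (recycled aggregate, river sand = 0). Binding constraints: binder content and CO₂ footprint.
Optimal quantities: silica fume = 0.7782 kg, metakaolin = 0.3118 kg.
Objective = 0.644·0.7782 + 0.394·0.3118 = 0.62401.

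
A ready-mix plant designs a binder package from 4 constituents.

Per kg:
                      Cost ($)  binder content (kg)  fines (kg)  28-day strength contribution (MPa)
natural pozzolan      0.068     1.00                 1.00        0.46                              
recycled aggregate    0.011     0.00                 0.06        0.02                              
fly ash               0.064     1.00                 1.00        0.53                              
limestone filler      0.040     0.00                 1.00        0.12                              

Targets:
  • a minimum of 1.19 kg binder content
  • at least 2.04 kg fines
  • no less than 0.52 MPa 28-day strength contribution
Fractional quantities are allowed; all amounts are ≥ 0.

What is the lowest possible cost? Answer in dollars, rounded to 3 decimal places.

This is a linear program. Let x1 = kg of natural pozzolan, x2 = kg of recycled aggregate, x3 = kg of fly ash, x4 = kg of limestone filler.
Minimise 0.068x1 + 0.011x2 + 0.064x3 + 0.04x4 subject to:
  1x1 + 1x3 ≥ 1.19   (binder content)
  1x1 + 0.06x2 + 1x3 + 1x4 ≥ 2.04   (fines)
  0.46x1 + 0.02x2 + 0.53x3 + 0.12x4 ≥ 0.52   (28-day strength contribution)
  x1, x2, x3, x4 ≥ 0.
At the optimum only fly ash, limestone filler are positive (natural pozzolan, recycled aggregate = 0). The binder content and fines requirements are met with equality.
Optimal quantities: fly ash = 1.19 kg, limestone filler = 0.85 kg.
Cost = 0.064·1.19 + 0.04·0.85 = 0.11016.

$0.110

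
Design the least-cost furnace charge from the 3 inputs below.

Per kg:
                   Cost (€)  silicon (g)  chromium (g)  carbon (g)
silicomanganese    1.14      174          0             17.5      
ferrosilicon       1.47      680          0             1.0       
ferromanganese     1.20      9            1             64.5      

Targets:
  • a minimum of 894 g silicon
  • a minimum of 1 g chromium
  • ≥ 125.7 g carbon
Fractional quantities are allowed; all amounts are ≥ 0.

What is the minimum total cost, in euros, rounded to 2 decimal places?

This is a linear program. Let x1 = kg of silicomanganese, x2 = kg of ferrosilicon, x3 = kg of ferromanganese.
min 1.14x1 + 1.47x2 + 1.2x3 s.t.:
  174x1 + 680x2 + 9x3 ≥ 894   (silicon)
  1x3 ≥ 1   (chromium)
  17.5x1 + 1x2 + 64.5x3 ≥ 125.7   (carbon)
  x1, x2, x3 ≥ 0.
The minimum-cost mix takes nothing from silicomanganese — only ferrosilicon, ferromanganese. Binding constraints: silicon and carbon.
Optimal quantities: ferrosilicon = 1.289 kg, ferromanganese = 1.929 kg.
Total cost: 1.47·1.289 + 1.2·1.929 = 4.2096.

€4.21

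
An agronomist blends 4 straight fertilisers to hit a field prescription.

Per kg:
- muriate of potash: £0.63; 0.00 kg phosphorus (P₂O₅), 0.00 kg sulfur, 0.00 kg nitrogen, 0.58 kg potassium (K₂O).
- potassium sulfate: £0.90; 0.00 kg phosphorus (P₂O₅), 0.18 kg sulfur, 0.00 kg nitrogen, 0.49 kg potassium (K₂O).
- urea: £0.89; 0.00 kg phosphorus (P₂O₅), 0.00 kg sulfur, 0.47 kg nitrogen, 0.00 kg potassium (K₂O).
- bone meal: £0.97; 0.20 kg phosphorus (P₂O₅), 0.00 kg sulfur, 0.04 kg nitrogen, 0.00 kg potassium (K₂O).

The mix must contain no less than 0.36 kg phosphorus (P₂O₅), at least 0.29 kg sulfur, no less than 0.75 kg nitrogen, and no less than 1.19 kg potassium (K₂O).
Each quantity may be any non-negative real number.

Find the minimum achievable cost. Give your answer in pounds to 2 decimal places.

Let x1 = kg of muriate of potash, x2 = kg of potassium sulfate, x3 = kg of urea, x4 = kg of bone meal.
Minimise 0.63x1 + 0.9x2 + 0.89x3 + 0.97x4 s.t.:
  0.2x4 ≥ 0.36   (phosphorus (P₂O₅))
  0.18x2 ≥ 0.29   (sulfur)
  0.47x3 + 0.04x4 ≥ 0.75   (nitrogen)
  0.58x1 + 0.49x2 ≥ 1.19   (potassium (K₂O))
  x1, x2, x3, x4 ≥ 0.
The optimal mix uses every input. The phosphorus (P₂O₅), sulfur, nitrogen, potassium (K₂O) requirements are met with equality.
That vertex is x1 = 0.69061, x2 = 1.6111, x3 = 1.4426, x4 = 1.8.
Total cost: 0.63·0.69061 + 0.9·1.6111 + 0.89·1.4426 + 0.97·1.8 = 4.91499.

£4.91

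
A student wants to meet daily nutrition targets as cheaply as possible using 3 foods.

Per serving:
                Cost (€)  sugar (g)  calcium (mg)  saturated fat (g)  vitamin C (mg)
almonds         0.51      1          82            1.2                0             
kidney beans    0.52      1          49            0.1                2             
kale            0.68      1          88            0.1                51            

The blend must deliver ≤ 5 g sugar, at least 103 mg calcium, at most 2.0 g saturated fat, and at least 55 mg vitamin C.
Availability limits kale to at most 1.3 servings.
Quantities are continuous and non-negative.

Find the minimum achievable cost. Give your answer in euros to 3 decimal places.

Set it up as a linear program. Let x1 = servings of almonds, x2 = servings of kidney beans, x3 = servings of kale.
min 0.51x1 + 0.52x2 + 0.68x3 subject to:
  1x1 + 1x2 + 1x3 ≤ 5   (sugar)
  82x1 + 49x2 + 88x3 ≥ 103   (calcium)
  1.2x1 + 0.1x2 + 0.1x3 ≤ 2   (saturated fat)
  2x2 + 51x3 ≥ 55   (vitamin C)
  x3 ≤ 1.3
  x1, x2, x3 ≥ 0.
At the optimum only almonds, kale are positive (kidney beans = 0). There the calcium and vitamin C constraints are tight.
So almonds = 0.098757 servings, kale = 1.0784 servings.
Hence cost = 0.51·0.098757 + 0.68·1.0784 = €0.78368.

€0.784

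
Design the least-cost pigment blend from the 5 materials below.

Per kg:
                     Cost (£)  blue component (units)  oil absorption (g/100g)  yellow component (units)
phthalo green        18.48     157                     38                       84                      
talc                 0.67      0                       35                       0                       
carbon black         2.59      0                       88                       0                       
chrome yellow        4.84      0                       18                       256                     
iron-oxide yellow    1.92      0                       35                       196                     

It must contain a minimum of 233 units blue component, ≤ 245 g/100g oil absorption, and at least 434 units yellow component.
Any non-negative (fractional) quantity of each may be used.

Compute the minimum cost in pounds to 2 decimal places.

£30.46

Set it up as a linear program. Let x1 = kg of phthalo green, x2 = kg of talc, x3 = kg of carbon black, x4 = kg of chrome yellow, x5 = kg of iron-oxide yellow.
Minimize 18.48x1 + 0.67x2 + 2.59x3 + 4.84x4 + 1.92x5 with:
  157x1 ≥ 233   (blue component)
  38x1 + 35x2 + 88x3 + 18x4 + 35x5 ≤ 245   (oil absorption)
  84x1 + 256x4 + 196x5 ≥ 434   (yellow component)
  x1, x2, x3, x4, x5 ≥ 0.
The optimal basis is {phthalo green, iron-oxide yellow}; talc, carbon black, chrome yellow drop out. Binding constraints: blue component and yellow component.
So phthalo green = 1.4841 kg, iron-oxide yellow = 1.5783 kg.
Total cost: 18.48·1.4841 + 1.92·1.5783 = 30.4565.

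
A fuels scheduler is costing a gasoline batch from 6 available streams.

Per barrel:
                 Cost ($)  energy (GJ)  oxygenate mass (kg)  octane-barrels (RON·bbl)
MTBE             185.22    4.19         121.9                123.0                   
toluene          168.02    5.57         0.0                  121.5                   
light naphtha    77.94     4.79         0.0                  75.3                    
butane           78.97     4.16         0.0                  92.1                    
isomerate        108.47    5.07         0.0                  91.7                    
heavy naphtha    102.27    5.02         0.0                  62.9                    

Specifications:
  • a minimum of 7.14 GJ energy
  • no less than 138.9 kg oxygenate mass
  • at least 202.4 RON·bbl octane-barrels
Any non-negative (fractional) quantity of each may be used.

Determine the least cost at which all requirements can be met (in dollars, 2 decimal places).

$264.42

Let x1 = barrels of MTBE, x2 = barrels of toluene, x3 = barrels of light naphtha, x4 = barrels of butane, x5 = barrels of isomerate, x6 = barrels of heavy naphtha.
min 185.22x1 + 168.02x2 + 77.94x3 + 78.97x4 + 108.47x5 + 102.27x6 with:
  4.19x1 + 5.57x2 + 4.79x3 + 4.16x4 + 5.07x5 + 5.02x6 ≥ 7.14   (energy)
  121.9x1 ≥ 138.9   (oxygenate mass)
  123x1 + 121.5x2 + 75.3x3 + 92.1x4 + 91.7x5 + 62.9x6 ≥ 202.4   (octane-barrels)
  x1, x2, x3, x4, x5, x6 ≥ 0.
At the optimum only MTBE, butane are positive (toluene, light naphtha, isomerate, heavy naphtha = 0). The oxygenate mass and octane-barrels requirements are met with equality.
That vertex is x1 = 1.13946, x4 = 0.675859.
Cost = 185.22·1.13946 + 78.97·0.675859 = 264.4234.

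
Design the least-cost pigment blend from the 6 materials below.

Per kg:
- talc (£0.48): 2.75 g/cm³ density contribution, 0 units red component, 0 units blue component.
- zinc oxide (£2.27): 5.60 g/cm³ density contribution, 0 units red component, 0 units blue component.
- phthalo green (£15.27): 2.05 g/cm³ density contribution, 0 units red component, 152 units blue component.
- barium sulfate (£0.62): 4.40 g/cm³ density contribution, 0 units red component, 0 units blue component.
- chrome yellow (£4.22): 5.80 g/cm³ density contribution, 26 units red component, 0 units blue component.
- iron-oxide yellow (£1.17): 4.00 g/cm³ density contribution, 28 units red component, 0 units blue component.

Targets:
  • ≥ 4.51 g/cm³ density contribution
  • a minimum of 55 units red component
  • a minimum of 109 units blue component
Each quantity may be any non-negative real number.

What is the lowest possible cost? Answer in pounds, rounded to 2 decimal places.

Let x1 = kg of talc, x2 = kg of zinc oxide, x3 = kg of phthalo green, x4 = kg of barium sulfate, x5 = kg of chrome yellow, x6 = kg of iron-oxide yellow.
Minimise 0.48x1 + 2.27x2 + 15.27x3 + 0.62x4 + 4.22x5 + 1.17x6 with:
  2.75x1 + 5.6x2 + 2.05x3 + 4.4x4 + 5.8x5 + 4x6 ≥ 4.51   (density contribution)
  26x5 + 28x6 ≥ 55   (red component)
  152x3 ≥ 109   (blue component)
  x1, x2, x3, x4, x5, x6 ≥ 0.
The cheapest feasible vertex uses only phthalo green, iron-oxide yellow; talc, zinc oxide, barium sulfate, chrome yellow are not used. The red component and blue component requirements are met with equality.
Optimal quantities: phthalo green = 0.7171 kg, iron-oxide yellow = 1.964 kg.
Cost = 15.27·0.7171 + 1.17·1.964 = 13.2480.

£13.25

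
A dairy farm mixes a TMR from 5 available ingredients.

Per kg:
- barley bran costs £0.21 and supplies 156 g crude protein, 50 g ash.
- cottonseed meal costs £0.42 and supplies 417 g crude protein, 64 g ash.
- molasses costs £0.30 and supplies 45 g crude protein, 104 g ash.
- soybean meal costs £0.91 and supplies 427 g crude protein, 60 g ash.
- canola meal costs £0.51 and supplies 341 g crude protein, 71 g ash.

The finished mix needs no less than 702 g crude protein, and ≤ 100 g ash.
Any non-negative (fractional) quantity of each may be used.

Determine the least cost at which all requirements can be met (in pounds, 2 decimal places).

This is a linear program. Let x1 = kg of barley bran, x2 = kg of cottonseed meal, x3 = kg of molasses, x4 = kg of soybean meal, x5 = kg of canola meal.
Minimise 0.21x1 + 0.42x2 + 0.3x3 + 0.91x4 + 0.51x5 with:
  156x1 + 417x2 + 45x3 + 427x4 + 341x5 ≥ 702   (crude protein)
  50x1 + 64x2 + 104x3 + 60x4 + 71x5 ≤ 100   (ash)
  x1, x2, x3, x4, x5 ≥ 0.
The optimal basis is {cottonseed meal, soybean meal}; barley bran, molasses, canola meal drop out. Binding constraints: crude protein and ash.
Optimal quantities: cottonseed meal = 0.2513 kg, soybean meal = 1.399 kg.
Cost = 0.42·0.2513 + 0.91·1.399 = 1.3786.

£1.38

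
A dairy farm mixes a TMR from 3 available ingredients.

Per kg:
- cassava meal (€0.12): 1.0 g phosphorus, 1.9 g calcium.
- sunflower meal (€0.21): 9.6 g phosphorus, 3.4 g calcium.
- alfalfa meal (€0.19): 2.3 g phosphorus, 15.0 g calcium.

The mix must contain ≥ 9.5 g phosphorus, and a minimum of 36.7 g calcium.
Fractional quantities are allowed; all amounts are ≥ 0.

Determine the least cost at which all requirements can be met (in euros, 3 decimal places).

€0.536

Set it up as a linear program. Let x1 = kg of cassava meal, x2 = kg of sunflower meal, x3 = kg of alfalfa meal.
Minimise 0.12x1 + 0.21x2 + 0.19x3 s.t.:
  1x1 + 9.6x2 + 2.3x3 ≥ 9.5   (phosphorus)
  1.9x1 + 3.4x2 + 15x3 ≥ 36.7   (calcium)
  x1, x2, x3 ≥ 0.
The optimal basis is {sunflower meal, alfalfa meal}; cassava meal drops out. Binding constraints: phosphorus and calcium.
Optimal quantities: sunflower meal = 0.4266 kg, alfalfa meal = 2.35 kg.
Cost = 0.21·0.4266 + 0.19·2.35 = 0.53609.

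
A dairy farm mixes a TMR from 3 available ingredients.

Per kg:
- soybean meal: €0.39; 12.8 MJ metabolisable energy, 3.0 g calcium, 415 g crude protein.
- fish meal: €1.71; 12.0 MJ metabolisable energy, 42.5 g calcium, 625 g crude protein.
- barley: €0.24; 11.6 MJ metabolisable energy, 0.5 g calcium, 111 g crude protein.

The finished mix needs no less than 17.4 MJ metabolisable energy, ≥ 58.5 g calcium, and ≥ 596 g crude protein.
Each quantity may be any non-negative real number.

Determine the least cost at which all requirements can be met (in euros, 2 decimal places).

This is a linear program. Let x1 = kg of soybean meal, x2 = kg of fish meal, x3 = kg of barley.
Minimise 0.39x1 + 1.71x2 + 0.24x3 subject to:
  12.8x1 + 12x2 + 11.6x3 ≥ 17.4   (metabolisable energy)
  3x1 + 42.5x2 + 0.5x3 ≥ 58.5   (calcium)
  415x1 + 625x2 + 111x3 ≥ 596   (crude protein)
  x1, x2, x3 ≥ 0.
The optimal basis is {fish meal, barley}; soybean meal drops out. Binding constraints: metabolisable energy and calcium.
Solving gives x2 = 1.376, x3 = 0.077.
Cost = 1.71·1.376 + 0.24·0.077 = 2.3714.

€2.37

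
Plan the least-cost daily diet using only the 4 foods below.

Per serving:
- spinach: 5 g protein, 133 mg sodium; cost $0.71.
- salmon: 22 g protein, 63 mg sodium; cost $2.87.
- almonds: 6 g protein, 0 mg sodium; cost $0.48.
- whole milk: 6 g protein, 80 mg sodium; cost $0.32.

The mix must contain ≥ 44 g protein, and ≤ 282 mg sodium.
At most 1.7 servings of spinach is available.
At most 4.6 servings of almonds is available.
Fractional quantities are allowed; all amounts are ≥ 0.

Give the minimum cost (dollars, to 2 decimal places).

Set it up as a linear program. Let x1 = servings of spinach, x2 = servings of salmon, x3 = servings of almonds, x4 = servings of whole milk.
min 0.71x1 + 2.87x2 + 0.48x3 + 0.32x4 subject to:
  5x1 + 22x2 + 6x3 + 6x4 ≥ 44   (protein)
  133x1 + 63x2 + 80x4 ≤ 282   (sodium)
  x1 ≤ 1.7
  x3 ≤ 4.6
  x1, x2, x3, x4 ≥ 0.
The cheapest feasible vertex uses only almonds, whole milk; spinach, salmon are not used. The protein and sodium requirements are met with equality.
Optimal quantities: almonds = 3.808 servings, whole milk = 3.525 servings.
Total cost: 0.48·3.808 + 0.32·3.525 = 2.9558.

$2.96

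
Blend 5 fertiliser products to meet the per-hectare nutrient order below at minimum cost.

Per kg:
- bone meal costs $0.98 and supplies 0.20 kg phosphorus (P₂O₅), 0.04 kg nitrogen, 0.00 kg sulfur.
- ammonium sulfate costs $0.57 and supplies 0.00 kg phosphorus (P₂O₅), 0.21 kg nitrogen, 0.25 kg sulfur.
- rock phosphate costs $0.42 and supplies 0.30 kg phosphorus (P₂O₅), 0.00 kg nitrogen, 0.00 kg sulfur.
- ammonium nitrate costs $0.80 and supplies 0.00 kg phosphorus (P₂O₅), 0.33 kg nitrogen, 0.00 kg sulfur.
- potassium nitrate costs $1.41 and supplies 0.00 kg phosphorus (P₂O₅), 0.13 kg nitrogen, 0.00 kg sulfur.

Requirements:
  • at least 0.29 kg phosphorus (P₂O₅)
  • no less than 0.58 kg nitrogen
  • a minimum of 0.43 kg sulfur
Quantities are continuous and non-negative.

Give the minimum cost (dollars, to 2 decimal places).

$1.92

Treat it as an LP. Let x1 = kg of bone meal, x2 = kg of ammonium sulfate, x3 = kg of rock phosphate, x4 = kg of ammonium nitrate, x5 = kg of potassium nitrate.
Minimize 0.98x1 + 0.57x2 + 0.42x3 + 0.8x4 + 1.41x5 s.t.:
  0.2x1 + 0.3x3 ≥ 0.29   (phosphorus (P₂O₅))
  0.04x1 + 0.21x2 + 0.33x4 + 0.13x5 ≥ 0.58   (nitrogen)
  0.25x2 ≥ 0.43   (sulfur)
  x1, x2, x3, x4, x5 ≥ 0.
The optimal basis is {ammonium sulfate, rock phosphate, ammonium nitrate}; bone meal, potassium nitrate drop out. There the phosphorus (P₂O₅), nitrogen, sulfur constraints are tight.
Optimal quantities: ammonium sulfate = 1.72 kg, rock phosphate = 0.9667 kg, ammonium nitrate = 0.663 kg.
Cost = 0.57·1.72 + 0.42·0.9667 + 0.8·0.663 = 1.9168.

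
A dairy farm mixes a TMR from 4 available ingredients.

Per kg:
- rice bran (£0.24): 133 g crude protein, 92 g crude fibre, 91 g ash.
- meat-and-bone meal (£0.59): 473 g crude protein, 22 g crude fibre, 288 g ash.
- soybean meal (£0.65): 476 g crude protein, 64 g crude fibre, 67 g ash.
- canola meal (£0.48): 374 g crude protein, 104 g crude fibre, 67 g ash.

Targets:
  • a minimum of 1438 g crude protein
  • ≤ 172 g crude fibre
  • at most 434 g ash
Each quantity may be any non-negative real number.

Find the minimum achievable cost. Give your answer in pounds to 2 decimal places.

£1.89

Treat it as an LP. Let x1 = kg of rice bran, x2 = kg of meat-and-bone meal, x3 = kg of soybean meal, x4 = kg of canola meal.
Minimise 0.24x1 + 0.59x2 + 0.65x3 + 0.48x4 with:
  133x1 + 473x2 + 476x3 + 374x4 ≥ 1438   (crude protein)
  92x1 + 22x2 + 64x3 + 104x4 ≤ 172   (crude fibre)
  91x1 + 288x2 + 67x3 + 67x4 ≤ 434   (ash)
  x1, x2, x3, x4 ≥ 0.
The minimum-cost mix takes nothing from rice bran — only meat-and-bone meal, soybean meal, canola meal. There the crude protein, crude fibre, ash constraints are tight.
So meat-and-bone meal = 1.02 kg, soybean meal = 1.698 kg, canola meal = 0.3929 kg.
Objective = 0.59·1.02 + 0.65·1.698 + 0.48·0.3929 = 1.8941.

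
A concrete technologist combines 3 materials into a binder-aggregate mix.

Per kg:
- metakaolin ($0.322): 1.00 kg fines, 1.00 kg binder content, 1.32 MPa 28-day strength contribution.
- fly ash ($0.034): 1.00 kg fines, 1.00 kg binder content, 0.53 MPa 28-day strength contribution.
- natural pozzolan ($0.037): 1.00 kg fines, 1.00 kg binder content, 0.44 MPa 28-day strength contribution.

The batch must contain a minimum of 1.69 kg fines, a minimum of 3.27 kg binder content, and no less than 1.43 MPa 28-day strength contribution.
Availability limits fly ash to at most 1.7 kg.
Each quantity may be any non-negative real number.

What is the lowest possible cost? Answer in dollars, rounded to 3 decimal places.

$0.116

Treat it as an LP. Let x1 = kg of metakaolin, x2 = kg of fly ash, x3 = kg of natural pozzolan.
min 0.322x1 + 0.034x2 + 0.037x3 s.t.:
  1x1 + 1x2 + 1x3 ≥ 1.69   (fines)
  1x1 + 1x2 + 1x3 ≥ 3.27   (binder content)
  1.32x1 + 0.53x2 + 0.44x3 ≥ 1.43   (28-day strength contribution)
  x2 ≤ 1.7
  x1, x2, x3 ≥ 0.
At the optimum only fly ash, natural pozzolan are positive (metakaolin = 0). There the binder content and the fly ash cap constraints are tight.
Solving gives x2 = 1.7, x3 = 1.57.
Objective = 0.034·1.7 + 0.037·1.57 = 0.11589.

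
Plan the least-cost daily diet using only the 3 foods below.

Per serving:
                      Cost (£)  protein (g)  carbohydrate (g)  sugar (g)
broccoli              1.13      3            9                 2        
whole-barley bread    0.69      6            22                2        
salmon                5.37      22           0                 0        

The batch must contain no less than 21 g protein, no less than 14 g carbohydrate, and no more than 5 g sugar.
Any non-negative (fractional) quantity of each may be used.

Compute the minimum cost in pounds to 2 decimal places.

£3.19

Set it up as a linear program. Let x1 = servings of broccoli, x2 = servings of whole-barley bread, x3 = servings of salmon.
Minimise 1.13x1 + 0.69x2 + 5.37x3 s.t.:
  3x1 + 6x2 + 22x3 ≥ 21   (protein)
  9x1 + 22x2 ≥ 14   (carbohydrate)
  2x1 + 2x2 ≤ 5   (sugar)
  x1, x2, x3 ≥ 0.
The minimum-cost mix takes nothing from broccoli — only whole-barley bread, salmon. There the protein and sugar constraints are tight.
Optimal quantities: whole-barley bread = 2.5 servings, salmon = 0.2727 servings.
Hence cost = 0.69·2.5 + 5.37·0.2727 = £3.1894.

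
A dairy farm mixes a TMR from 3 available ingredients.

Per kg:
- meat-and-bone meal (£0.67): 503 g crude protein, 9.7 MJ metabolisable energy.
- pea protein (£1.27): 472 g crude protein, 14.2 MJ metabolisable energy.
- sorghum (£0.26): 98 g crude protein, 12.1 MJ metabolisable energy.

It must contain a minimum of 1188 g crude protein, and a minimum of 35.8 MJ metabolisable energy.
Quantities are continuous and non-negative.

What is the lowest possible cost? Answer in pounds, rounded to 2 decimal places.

£1.75

Let x1 = kg of meat-and-bone meal, x2 = kg of pea protein, x3 = kg of sorghum.
Minimise 0.67x1 + 1.27x2 + 0.26x3 s.t.:
  503x1 + 472x2 + 98x3 ≥ 1188   (crude protein)
  9.7x1 + 14.2x2 + 12.1x3 ≥ 35.8   (metabolisable energy)
  x1, x2, x3 ≥ 0.
The optimal basis is {meat-and-bone meal, sorghum}; pea protein drops out. There the crude protein and metabolisable energy constraints are tight.
That vertex is x1 = 2.116, x3 = 1.262.
Total cost: 0.67·2.116 + 0.26·1.262 = 1.7458.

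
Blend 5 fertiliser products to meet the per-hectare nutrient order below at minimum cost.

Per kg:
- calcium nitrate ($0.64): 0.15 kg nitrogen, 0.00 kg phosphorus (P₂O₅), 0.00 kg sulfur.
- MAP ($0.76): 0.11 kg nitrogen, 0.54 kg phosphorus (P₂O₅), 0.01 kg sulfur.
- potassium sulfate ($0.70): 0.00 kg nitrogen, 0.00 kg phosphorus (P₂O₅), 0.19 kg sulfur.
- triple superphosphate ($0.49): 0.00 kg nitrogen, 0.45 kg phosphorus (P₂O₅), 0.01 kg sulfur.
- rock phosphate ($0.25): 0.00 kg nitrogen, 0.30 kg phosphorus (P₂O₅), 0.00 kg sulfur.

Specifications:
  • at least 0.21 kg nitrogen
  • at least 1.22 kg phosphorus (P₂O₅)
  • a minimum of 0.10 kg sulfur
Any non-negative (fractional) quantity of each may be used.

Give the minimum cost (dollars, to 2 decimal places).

Let x1 = kg of calcium nitrate, x2 = kg of MAP, x3 = kg of potassium sulfate, x4 = kg of triple superphosphate, x5 = kg of rock phosphate.
Minimise 0.64x1 + 0.76x2 + 0.7x3 + 0.49x4 + 0.25x5 with:
  0.15x1 + 0.11x2 ≥ 0.21   (nitrogen)
  0.54x2 + 0.45x4 + 0.3x5 ≥ 1.22   (phosphorus (P₂O₅))
  0.01x2 + 0.19x3 + 0.01x4 ≥ 0.1   (sulfur)
  x1, x2, x3, x4, x5 ≥ 0.
The optimal basis is {MAP, potassium sulfate, rock phosphate}; calcium nitrate, triple superphosphate drop out. Binding constraints: nitrogen, phosphorus (P₂O₅), sulfur.
Solving gives x2 = 1.909, x3 = 0.4258, x5 = 0.6303.
Cost = 0.76·1.909 + 0.7·0.4258 + 0.25·0.6303 = 1.9065.

$1.91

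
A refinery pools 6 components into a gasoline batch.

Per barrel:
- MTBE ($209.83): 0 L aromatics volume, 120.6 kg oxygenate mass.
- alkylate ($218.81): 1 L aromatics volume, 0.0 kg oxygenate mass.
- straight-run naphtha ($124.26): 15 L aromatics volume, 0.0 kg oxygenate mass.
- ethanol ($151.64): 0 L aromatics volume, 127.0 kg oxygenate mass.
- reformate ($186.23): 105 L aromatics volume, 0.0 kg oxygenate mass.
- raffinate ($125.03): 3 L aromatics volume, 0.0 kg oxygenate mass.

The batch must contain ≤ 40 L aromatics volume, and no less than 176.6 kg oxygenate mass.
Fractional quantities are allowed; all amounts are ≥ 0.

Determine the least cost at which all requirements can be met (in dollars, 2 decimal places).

$210.86

Let x1 = barrels of MTBE, x2 = barrels of alkylate, x3 = barrels of straight-run naphtha, x4 = barrels of ethanol, x5 = barrels of reformate, x6 = barrels of raffinate.
min 209.83x1 + 218.81x2 + 124.26x3 + 151.64x4 + 186.23x5 + 125.03x6 s.t.:
  1x2 + 15x3 + 105x5 + 3x6 ≤ 40   (aromatics volume)
  120.6x1 + 127x4 ≥ 176.6   (oxygenate mass)
  x1, x2, x3, x4, x5, x6 ≥ 0.
The optimal basis is {ethanol}; MTBE, alkylate, straight-run naphtha, reformate, raffinate drop out. Binding constraint: oxygenate mass.
Solving gives x4 = 1.39055.
Total cost: 151.64·1.39055 = 210.8630.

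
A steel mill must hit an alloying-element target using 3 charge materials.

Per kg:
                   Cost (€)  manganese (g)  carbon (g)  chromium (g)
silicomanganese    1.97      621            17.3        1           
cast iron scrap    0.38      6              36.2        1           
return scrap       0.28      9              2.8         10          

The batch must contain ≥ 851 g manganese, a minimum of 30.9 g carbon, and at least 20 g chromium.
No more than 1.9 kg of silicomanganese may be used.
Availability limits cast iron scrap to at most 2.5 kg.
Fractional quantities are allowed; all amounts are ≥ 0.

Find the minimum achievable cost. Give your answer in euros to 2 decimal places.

Let x1 = kg of silicomanganese, x2 = kg of cast iron scrap, x3 = kg of return scrap.
Minimise 1.97x1 + 0.38x2 + 0.28x3 with:
  621x1 + 6x2 + 9x3 ≥ 851   (manganese)
  17.3x1 + 36.2x2 + 2.8x3 ≥ 30.9   (carbon)
  1x1 + 1x2 + 10x3 ≥ 20   (chromium)
  x1 ≤ 1.9
  x2 ≤ 2.5
  x1, x2, x3 ≥ 0.
The optimal mix uses every input. There the manganese, carbon, chromium constraints are tight.
Optimal quantities: silicomanganese = 1.343 kg, cast iron scrap = 0.0681 kg, return scrap = 1.859 kg.
Objective = 1.97·1.343 + 0.38·0.0681 + 0.28·1.859 = 3.1921.

€3.19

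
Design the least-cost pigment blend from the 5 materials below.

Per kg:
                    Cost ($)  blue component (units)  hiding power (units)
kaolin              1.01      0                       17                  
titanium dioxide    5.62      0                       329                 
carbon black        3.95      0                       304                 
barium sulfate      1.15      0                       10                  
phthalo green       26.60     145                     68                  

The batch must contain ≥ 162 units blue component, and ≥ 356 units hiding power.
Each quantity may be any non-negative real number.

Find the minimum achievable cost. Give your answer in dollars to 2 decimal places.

$33.36

Let x1 = kg of kaolin, x2 = kg of titanium dioxide, x3 = kg of carbon black, x4 = kg of barium sulfate, x5 = kg of phthalo green.
min 1.01x1 + 5.62x2 + 3.95x3 + 1.15x4 + 26.6x5 subject to:
  145x5 ≥ 162   (blue component)
  17x1 + 329x2 + 304x3 + 10x4 + 68x5 ≥ 356   (hiding power)
  x1, x2, x3, x4, x5 ≥ 0.
The cheapest feasible vertex uses only carbon black, phthalo green; kaolin, titanium dioxide, barium sulfate are not used. Binding constraints: blue component and hiding power.
So carbon black = 0.92114 kg, phthalo green = 1.1172 kg.
Objective = 3.95·0.92114 + 26.6·1.1172 = 33.3560.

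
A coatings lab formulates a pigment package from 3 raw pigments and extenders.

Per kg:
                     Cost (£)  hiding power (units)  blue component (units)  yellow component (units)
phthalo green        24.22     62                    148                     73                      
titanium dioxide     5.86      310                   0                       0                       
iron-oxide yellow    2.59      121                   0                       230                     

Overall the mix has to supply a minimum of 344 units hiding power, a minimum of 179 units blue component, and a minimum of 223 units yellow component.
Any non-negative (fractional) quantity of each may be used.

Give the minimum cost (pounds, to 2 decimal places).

£34.56

Treat it as an LP. Let x1 = kg of phthalo green, x2 = kg of titanium dioxide, x3 = kg of iron-oxide yellow.
min 24.22x1 + 5.86x2 + 2.59x3 s.t.:
  62x1 + 310x2 + 121x3 ≥ 344   (hiding power)
  148x1 ≥ 179   (blue component)
  73x1 + 230x3 ≥ 223   (yellow component)
  x1, x2, x3 ≥ 0.
All 3 inputs are positive at the optimum. There the hiding power, blue component, yellow component constraints are tight.
Optimal quantities: phthalo green = 1.2095 kg, titanium dioxide = 0.63918 kg, iron-oxide yellow = 0.58569 kg.
Cost = 24.22·1.2095 + 5.86·0.63918 + 2.59·0.58569 = 34.5566.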